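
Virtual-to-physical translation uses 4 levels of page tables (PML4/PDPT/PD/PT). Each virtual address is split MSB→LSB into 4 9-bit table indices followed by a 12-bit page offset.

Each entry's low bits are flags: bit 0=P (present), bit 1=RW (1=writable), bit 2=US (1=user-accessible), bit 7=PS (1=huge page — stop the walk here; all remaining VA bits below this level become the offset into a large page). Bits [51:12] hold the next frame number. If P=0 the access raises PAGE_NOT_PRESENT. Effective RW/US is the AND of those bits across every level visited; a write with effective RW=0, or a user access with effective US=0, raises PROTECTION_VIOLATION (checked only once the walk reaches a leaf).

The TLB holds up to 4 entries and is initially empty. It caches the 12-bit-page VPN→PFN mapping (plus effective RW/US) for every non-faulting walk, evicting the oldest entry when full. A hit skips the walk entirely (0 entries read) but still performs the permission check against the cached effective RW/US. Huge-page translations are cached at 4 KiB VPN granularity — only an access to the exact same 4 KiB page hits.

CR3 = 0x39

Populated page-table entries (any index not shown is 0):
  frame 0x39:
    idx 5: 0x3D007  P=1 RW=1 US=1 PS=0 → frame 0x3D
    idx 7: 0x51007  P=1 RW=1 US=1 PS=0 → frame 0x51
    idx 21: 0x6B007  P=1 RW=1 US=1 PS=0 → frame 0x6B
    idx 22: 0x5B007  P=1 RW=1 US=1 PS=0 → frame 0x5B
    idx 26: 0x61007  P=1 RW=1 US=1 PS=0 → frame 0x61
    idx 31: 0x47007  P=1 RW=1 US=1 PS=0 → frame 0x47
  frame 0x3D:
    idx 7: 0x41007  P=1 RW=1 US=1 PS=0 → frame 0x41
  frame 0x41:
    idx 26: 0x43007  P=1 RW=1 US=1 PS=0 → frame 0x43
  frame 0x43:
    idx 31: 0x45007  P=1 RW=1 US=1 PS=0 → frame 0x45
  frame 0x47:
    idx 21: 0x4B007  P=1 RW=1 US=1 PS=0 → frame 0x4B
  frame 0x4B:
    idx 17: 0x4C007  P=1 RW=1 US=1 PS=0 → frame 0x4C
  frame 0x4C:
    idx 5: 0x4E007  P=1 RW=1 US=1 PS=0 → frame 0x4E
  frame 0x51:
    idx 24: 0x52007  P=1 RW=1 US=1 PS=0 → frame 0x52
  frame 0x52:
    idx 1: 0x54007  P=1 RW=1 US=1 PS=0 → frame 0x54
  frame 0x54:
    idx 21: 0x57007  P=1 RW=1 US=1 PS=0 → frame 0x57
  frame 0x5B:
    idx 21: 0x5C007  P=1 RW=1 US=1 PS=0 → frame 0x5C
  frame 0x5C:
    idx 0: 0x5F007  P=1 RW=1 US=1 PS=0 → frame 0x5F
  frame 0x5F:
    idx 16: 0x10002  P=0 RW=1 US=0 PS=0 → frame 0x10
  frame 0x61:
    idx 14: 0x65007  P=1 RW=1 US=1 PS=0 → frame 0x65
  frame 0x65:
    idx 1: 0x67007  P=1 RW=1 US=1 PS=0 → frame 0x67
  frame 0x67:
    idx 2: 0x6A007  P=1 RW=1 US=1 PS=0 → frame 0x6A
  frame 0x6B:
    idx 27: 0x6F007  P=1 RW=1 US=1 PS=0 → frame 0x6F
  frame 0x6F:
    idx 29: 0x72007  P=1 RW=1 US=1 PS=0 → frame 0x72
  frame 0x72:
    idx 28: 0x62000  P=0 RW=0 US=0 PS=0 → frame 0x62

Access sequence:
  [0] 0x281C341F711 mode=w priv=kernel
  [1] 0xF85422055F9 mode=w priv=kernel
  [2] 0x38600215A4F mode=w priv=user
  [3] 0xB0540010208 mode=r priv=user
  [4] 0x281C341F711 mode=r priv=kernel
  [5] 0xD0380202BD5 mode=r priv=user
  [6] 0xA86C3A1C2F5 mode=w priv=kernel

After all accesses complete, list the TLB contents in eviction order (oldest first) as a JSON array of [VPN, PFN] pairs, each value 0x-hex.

Per-access translation:
#0 VA=0x281C341F711 (w,kernel):
  [0] read 0x39 idx=5: raw=0x3D007 flags P=1 W=1 U=1 S=0
  [1] read 0x3D idx=7: raw=0x41007 flags P=1 W=1 U=1 S=0
  [2] read 0x41 idx=26: raw=0x43007 flags P=1 W=1 U=1 S=0
  [3] read 0x43 idx=31: raw=0x45007 flags P=1 W=1 U=1 S=0
  → PA=0x45711  (4 entries read)
#1 VA=0xF85422055F9 (w,kernel):
  [0] read 0x39 idx=31: raw=0x47007 flags P=1 W=1 U=1 S=0
  [1] read 0x47 idx=21: raw=0x4B007 flags P=1 W=1 U=1 S=0
  [2] read 0x4B idx=17: raw=0x4C007 flags P=1 W=1 U=1 S=0
  [3] read 0x4C idx=5: raw=0x4E007 flags P=1 W=1 U=1 S=0
  → PA=0x4E5F9  (4 entries read)
#2 VA=0x38600215A4F (w,user):
  [0] read 0x39 idx=7: raw=0x51007 flags P=1 W=1 U=1 S=0
  [1] read 0x51 idx=24: raw=0x52007 flags P=1 W=1 U=1 S=0
  [2] read 0x52 idx=1: raw=0x54007 flags P=1 W=1 U=1 S=0
  [3] read 0x54 idx=21: raw=0x57007 flags P=1 W=1 U=1 S=0
  → PA=0x57A4F  (4 entries read)
#3 VA=0xB0540010208 (r,user):
  [0] read 0x39 idx=22: raw=0x5B007 flags P=1 W=1 U=1 S=0
  [1] read 0x5B idx=21: raw=0x5C007 flags P=1 W=1 U=1 S=0
  [2] read 0x5C idx=0: raw=0x5F007 flags P=1 W=1 U=1 S=0
  [3] read 0x5F idx=16: raw=0x10002 flags P=0 W=1 U=0 S=0
  ✗ PAGE_NOT_PRESENT  [4 reads]
#4 VA=0x281C341F711 (r,kernel):
  TLB hit vpn=0x281C341F → PA=0x45711
#5 VA=0xD0380202BD5 (r,user):
  [0] read 0x39 idx=26: raw=0x61007 flags P=1 W=1 U=1 S=0
  [1] read 0x61 idx=14: raw=0x65007 flags P=1 W=1 U=1 S=0
  [2] read 0x65 idx=1: raw=0x67007 flags P=1 W=1 U=1 S=0
  [3] read 0x67 idx=2: raw=0x6A007 flags P=1 W=1 U=1 S=0
  → PA=0x6ABD5  (4 entries read)
#6 VA=0xA86C3A1C2F5 (w,kernel):
  [0] read 0x39 idx=21: raw=0x6B007 flags P=1 W=1 U=1 S=0
  [1] read 0x6B idx=27: raw=0x6F007 flags P=1 W=1 U=1 S=0
  [2] read 0x6F idx=29: raw=0x72007 flags P=1 W=1 U=1 S=0
  [3] read 0x72 idx=28: raw=0x62000 flags P=0 W=0 U=0 S=0
  ✗ PAGE_NOT_PRESENT  [4 reads]

TLB: [["0x281C341F", "0x45"], ["0xF8542205", "0x4E"], ["0x38600215", "0x57"], ["0xD0380202", "0x6A"]]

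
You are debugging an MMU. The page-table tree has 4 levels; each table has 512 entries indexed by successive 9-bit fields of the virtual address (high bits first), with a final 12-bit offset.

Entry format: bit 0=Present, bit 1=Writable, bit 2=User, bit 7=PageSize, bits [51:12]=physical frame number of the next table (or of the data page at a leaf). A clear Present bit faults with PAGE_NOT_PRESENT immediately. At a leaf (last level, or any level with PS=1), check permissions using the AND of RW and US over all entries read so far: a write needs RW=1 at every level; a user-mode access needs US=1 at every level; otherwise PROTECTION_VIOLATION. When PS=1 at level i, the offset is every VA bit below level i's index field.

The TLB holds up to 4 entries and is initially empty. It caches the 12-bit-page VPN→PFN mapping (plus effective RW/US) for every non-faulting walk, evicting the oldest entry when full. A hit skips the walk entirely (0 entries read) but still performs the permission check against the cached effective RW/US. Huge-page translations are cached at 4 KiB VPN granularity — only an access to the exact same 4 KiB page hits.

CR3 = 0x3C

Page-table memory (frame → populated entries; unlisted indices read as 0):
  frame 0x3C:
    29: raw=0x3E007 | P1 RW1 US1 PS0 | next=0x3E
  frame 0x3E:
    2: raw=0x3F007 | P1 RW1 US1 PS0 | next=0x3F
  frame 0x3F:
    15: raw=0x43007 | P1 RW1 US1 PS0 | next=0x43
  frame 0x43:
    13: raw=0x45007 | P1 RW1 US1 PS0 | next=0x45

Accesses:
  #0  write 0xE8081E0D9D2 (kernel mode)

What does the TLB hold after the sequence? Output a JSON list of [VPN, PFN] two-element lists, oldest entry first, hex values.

Trace:
#0 VA=0xE8081E0D9D2 (w,kernel):
  lvl0: tbl 0x3C, slot 29 ⇒ 0x3E007 (P1/RW1/US1/PS0)
  lvl1: tbl 0x3E, slot 2 ⇒ 0x3F007 (P1/RW1/US1/PS0)
  lvl2: tbl 0x3F, slot 15 ⇒ 0x43007 (P1/RW1/US1/PS0)
  lvl3: tbl 0x43, slot 13 ⇒ 0x45007 (P1/RW1/US1/PS0)
  ⇒ phys 0x459D2  [4 reads]

TLB: [["0xE8081E0D", "0x45"]]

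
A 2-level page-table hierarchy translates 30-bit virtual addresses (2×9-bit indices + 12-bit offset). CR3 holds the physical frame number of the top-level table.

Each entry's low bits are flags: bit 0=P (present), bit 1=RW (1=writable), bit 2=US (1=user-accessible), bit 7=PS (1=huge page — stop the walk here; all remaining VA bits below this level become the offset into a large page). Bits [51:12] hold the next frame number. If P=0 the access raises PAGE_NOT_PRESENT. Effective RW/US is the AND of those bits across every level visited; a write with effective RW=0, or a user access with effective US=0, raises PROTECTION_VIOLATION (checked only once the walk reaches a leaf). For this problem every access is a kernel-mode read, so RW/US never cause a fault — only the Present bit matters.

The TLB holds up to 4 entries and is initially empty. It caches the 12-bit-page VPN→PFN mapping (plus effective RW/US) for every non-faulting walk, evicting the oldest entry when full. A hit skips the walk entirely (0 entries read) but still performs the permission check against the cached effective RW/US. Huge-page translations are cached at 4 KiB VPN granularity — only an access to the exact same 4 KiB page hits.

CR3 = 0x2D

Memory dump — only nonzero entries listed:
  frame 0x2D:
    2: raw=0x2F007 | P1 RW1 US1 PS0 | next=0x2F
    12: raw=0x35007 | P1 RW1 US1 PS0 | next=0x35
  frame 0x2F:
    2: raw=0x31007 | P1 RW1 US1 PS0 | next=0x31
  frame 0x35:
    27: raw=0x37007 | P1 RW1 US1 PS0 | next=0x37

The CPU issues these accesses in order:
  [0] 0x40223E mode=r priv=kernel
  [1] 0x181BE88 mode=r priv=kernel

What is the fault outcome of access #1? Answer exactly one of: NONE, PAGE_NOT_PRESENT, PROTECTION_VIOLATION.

Walk each access:
#0 VA=0x40223E (r,kernel):
  [0] read 0x2D idx=2: raw=0x2F007 flags P=1 W=1 U=1 S=0
  [1] read 0x2F idx=2: raw=0x31007 flags P=1 W=1 U=1 S=0
  → PA=0x3123E  (2 entries read)
#1 VA=0x181BE88 (r,kernel):
  [0] read 0x2D idx=12: raw=0x35007 flags P=1 W=1 U=1 S=0
  [1] read 0x35 idx=27: raw=0x37007 flags P=1 W=1 U=1 S=0
  → PA=0x37E88  (2 entries read)

Access #1 fault: NONE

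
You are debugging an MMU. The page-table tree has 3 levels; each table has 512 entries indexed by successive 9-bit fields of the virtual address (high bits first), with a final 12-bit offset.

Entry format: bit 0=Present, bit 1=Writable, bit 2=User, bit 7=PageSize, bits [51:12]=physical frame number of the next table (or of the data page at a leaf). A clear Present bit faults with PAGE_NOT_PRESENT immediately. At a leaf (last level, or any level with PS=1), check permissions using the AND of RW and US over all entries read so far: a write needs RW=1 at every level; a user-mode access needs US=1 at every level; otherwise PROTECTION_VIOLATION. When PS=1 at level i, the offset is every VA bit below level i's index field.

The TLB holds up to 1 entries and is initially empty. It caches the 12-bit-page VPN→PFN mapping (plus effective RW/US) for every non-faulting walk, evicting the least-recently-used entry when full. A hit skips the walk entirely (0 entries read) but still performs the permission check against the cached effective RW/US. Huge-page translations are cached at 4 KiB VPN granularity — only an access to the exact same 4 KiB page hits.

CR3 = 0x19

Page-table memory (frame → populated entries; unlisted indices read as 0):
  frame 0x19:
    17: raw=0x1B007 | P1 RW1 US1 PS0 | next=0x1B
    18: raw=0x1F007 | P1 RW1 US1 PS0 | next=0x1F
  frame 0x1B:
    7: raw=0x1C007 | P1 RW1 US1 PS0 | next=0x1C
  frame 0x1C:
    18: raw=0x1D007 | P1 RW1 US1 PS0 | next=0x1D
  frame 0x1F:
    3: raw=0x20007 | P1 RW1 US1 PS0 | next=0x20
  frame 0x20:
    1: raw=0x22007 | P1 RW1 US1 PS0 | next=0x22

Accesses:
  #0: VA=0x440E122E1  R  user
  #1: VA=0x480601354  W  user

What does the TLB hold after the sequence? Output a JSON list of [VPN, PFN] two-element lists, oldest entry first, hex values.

Walk each access:
#0 VA=0x440E122E1 (r,user):
  [0] read 0x19 idx=17: raw=0x1B007 flags P=1 W=1 U=1 S=0
  [1] read 0x1B idx=7: raw=0x1C007 flags P=1 W=1 U=1 S=0
  [2] read 0x1C idx=18: raw=0x1D007 flags P=1 W=1 U=1 S=0
  ✓ 0x1D2E1  — 3 lookups
#1 VA=0x480601354 (w,user):
  [0] read 0x19 idx=18: raw=0x1F007 flags P=1 W=1 U=1 S=0
  [1] read 0x1F idx=3: raw=0x20007 flags P=1 W=1 U=1 S=0
  [2] read 0x20 idx=1: raw=0x22007 flags P=1 W=1 U=1 S=0
  ✓ 0x22354  — 3 lookups

TLB: [["0x480601", "0x22"]]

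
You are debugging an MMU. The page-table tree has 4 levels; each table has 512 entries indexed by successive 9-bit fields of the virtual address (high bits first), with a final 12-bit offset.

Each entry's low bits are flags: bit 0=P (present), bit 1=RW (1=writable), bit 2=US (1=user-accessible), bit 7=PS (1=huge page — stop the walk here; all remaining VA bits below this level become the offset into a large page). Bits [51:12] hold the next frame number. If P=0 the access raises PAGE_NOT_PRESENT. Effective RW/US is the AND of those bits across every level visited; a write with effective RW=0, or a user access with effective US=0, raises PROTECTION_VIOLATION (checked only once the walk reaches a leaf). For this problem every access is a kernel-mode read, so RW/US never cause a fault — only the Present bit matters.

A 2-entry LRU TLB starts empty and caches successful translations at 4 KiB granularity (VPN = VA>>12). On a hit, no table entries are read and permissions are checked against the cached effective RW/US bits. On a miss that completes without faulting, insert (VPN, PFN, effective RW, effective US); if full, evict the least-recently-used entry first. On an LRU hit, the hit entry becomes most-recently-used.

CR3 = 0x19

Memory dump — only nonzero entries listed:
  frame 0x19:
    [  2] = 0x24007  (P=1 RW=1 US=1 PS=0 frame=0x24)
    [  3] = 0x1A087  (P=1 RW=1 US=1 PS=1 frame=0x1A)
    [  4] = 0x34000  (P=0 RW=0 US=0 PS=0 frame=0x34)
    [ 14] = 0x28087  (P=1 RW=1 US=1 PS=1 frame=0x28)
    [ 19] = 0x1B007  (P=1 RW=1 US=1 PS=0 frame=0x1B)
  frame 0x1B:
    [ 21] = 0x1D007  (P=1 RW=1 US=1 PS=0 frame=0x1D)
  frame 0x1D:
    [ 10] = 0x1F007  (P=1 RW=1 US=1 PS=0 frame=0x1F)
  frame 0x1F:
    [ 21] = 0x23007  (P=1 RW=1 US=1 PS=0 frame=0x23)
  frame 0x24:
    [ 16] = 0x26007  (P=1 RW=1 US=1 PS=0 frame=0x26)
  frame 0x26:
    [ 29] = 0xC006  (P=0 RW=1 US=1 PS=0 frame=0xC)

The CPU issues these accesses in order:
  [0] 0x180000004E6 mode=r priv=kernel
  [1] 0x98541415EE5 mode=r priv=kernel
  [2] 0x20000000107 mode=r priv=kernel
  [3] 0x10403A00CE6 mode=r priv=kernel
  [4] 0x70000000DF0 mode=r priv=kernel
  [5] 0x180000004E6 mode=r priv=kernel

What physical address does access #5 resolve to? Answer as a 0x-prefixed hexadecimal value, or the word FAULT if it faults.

Trace:
#0 VA=0x180000004E6 (r,kernel):
  L0 @0x19[3] → 0x1A087  P=1,RW=1,US=1,PS=1
  → PA=0x1A4E6 (huge @L0)  (1 entries read)
#1 VA=0x98541415EE5 (r,kernel):
  L0 @0x19[19] → 0x1B007  P=1,RW=1,US=1,PS=0
  L1 @0x1B[21] → 0x1D007  P=1,RW=1,US=1,PS=0
  L2 @0x1D[10] → 0x1F007  P=1,RW=1,US=1,PS=0
  L3 @0x1F[21] → 0x23007  P=1,RW=1,US=1,PS=0
  → PA=0x23EE5  (4 entries read)
#2 VA=0x20000000107 (r,kernel):
  L0 @0x19[4] → 0x34000  P=0,RW=0,US=0,PS=0
  ⇒ fault: PAGE_NOT_PRESENT  — 1 lookups
#3 VA=0x10403A00CE6 (r,kernel):
  L0 @0x19[2] → 0x24007  P=1,RW=1,US=1,PS=0
  L1 @0x24[16] → 0x26007  P=1,RW=1,US=1,PS=0
  L2 @0x26[29] → 0xC006  P=0,RW=1,US=1,PS=0
  ⇒ fault: PAGE_NOT_PRESENT  — 3 lookups
#4 VA=0x70000000DF0 (r,kernel):
  L0 @0x19[14] → 0x28087  P=1,RW=1,US=1,PS=1
  → PA=0x28DF0 (huge @L0)  (1 entries read)
#5 VA=0x180000004E6 (r,kernel):
  L0 @0x19[3] → 0x1A087  P=1,RW=1,US=1,PS=1
  → PA=0x1A4E6 (huge @L0)  (1 entries read)

Access #5 PA: 0x1A4E6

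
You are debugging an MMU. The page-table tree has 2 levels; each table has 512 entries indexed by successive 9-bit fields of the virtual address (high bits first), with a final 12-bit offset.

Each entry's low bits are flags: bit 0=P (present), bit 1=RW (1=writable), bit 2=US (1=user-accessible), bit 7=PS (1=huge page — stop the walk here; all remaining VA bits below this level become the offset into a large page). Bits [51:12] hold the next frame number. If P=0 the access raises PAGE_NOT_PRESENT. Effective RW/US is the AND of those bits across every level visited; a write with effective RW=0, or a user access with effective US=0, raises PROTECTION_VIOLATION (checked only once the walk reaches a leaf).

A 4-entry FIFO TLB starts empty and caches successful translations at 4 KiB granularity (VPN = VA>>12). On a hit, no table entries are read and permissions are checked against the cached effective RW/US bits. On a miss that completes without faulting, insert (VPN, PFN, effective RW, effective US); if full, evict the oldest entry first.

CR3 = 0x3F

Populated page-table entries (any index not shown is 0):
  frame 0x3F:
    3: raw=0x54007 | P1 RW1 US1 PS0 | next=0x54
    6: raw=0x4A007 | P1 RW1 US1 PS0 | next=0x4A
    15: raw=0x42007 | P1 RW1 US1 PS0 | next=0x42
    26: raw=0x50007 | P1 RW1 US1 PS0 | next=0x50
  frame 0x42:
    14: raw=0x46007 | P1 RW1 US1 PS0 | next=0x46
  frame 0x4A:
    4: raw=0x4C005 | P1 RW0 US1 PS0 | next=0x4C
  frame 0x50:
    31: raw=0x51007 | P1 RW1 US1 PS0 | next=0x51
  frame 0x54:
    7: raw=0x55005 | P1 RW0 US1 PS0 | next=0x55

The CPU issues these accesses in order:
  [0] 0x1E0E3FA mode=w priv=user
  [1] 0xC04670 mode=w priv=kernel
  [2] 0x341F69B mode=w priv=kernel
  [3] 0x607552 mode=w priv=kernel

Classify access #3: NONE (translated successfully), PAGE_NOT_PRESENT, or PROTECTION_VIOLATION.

Trace:
#0 VA=0x1E0E3FA (w,user):
  lvl0: tbl 0x3F, slot 15 ⇒ 0x42007 (P1/RW1/US1/PS0)
  lvl1: tbl 0x42, slot 14 ⇒ 0x46007 (P1/RW1/US1/PS0)
  → PA=0x463FA  (2 entries read)
#1 VA=0xC04670 (w,kernel):
  lvl0: tbl 0x3F, slot 6 ⇒ 0x4A007 (P1/RW1/US1/PS0)
  lvl1: tbl 0x4A, slot 4 ⇒ 0x4C005 (P1/RW0/US1/PS0)
  ⇒ fault: PROTECTION_VIOLATION  — 2 lookups
#2 VA=0x341F69B (w,kernel):
  lvl0: tbl 0x3F, slot 26 ⇒ 0x50007 (P1/RW1/US1/PS0)
  lvl1: tbl 0x50, slot 31 ⇒ 0x51007 (P1/RW1/US1/PS0)
  → PA=0x5169B  (2 entries read)
#3 VA=0x607552 (w,kernel):
  lvl0: tbl 0x3F, slot 3 ⇒ 0x54007 (P1/RW1/US1/PS0)
  lvl1: tbl 0x54, slot 7 ⇒ 0x55005 (P1/RW0/US1/PS0)
  ⇒ fault: PROTECTION_VIOLATION  — 2 lookups

Access #3 fault: PROTECTION_VIOLATION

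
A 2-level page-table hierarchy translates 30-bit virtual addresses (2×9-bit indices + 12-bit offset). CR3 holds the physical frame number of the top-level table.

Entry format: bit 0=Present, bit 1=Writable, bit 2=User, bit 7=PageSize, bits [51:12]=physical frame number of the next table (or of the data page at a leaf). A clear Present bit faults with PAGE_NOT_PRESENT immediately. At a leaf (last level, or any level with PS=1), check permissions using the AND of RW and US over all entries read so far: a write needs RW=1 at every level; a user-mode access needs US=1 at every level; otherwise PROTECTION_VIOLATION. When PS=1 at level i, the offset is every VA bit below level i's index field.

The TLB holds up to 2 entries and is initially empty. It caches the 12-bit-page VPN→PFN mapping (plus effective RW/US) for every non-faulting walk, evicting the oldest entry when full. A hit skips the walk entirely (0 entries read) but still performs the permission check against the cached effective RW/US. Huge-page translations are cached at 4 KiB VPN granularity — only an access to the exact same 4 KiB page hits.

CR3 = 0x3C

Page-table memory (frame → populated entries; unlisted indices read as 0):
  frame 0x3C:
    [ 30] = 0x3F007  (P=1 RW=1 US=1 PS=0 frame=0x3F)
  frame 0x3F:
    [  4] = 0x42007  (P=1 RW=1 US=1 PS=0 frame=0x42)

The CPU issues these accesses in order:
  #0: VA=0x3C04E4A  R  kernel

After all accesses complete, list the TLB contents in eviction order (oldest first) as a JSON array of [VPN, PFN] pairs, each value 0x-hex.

Walk each access:
#0 VA=0x3C04E4A (r,kernel):
  L0 @0x3C[30] → 0x3F007  P=1,RW=1,US=1,PS=0
  L1 @0x3F[4] → 0x42007  P=1,RW=1,US=1,PS=0
  ✓ 0x42E4A  — 2 lookups

TLB: [["0x3C04", "0x42"]]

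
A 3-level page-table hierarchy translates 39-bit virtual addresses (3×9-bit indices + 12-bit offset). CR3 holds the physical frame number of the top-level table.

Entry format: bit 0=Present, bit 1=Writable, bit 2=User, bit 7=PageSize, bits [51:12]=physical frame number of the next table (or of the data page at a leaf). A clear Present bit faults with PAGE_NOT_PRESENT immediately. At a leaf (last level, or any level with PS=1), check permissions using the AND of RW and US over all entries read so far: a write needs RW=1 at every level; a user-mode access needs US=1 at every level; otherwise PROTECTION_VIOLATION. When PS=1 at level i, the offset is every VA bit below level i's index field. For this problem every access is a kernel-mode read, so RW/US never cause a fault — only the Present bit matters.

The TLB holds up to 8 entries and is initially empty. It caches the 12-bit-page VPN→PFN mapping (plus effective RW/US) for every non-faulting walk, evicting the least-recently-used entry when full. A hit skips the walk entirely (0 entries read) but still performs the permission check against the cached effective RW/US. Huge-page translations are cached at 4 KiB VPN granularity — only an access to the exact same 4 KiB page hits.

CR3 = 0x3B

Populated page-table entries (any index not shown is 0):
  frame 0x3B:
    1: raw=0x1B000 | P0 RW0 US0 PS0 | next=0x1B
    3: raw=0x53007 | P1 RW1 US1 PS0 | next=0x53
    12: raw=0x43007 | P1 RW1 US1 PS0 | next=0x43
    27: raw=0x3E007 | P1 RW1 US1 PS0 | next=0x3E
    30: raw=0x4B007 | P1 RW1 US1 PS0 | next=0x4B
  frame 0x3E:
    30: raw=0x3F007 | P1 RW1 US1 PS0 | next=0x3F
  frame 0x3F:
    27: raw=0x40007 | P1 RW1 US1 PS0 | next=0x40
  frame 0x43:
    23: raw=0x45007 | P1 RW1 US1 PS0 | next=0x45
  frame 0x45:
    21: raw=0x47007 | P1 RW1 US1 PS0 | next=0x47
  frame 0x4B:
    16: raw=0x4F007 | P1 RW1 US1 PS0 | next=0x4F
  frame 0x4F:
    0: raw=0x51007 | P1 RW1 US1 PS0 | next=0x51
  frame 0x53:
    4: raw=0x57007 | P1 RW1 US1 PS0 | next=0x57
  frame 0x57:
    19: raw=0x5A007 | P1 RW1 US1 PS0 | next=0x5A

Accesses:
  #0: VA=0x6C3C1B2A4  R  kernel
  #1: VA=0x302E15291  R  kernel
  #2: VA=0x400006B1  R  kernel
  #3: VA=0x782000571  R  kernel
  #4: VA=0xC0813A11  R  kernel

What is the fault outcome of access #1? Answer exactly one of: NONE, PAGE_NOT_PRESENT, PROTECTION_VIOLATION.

Per-access translation:
#0 VA=0x6C3C1B2A4 (r,kernel):
  lvl0: tbl 0x3B, slot 27 ⇒ 0x3E007 (P1/RW1/US1/PS0)
  lvl1: tbl 0x3E, slot 30 ⇒ 0x3F007 (P1/RW1/US1/PS0)
  lvl2: tbl 0x3F, slot 27 ⇒ 0x40007 (P1/RW1/US1/PS0)
  ⇒ phys 0x402A4  [3 reads]
#1 VA=0x302E15291 (r,kernel):
  lvl0: tbl 0x3B, slot 12 ⇒ 0x43007 (P1/RW1/US1/PS0)
  lvl1: tbl 0x43, slot 23 ⇒ 0x45007 (P1/RW1/US1/PS0)
  lvl2: tbl 0x45, slot 21 ⇒ 0x47007 (P1/RW1/US1/PS0)
  ⇒ phys 0x47291  [3 reads]
#2 VA=0x400006B1 (r,kernel):
  lvl0: tbl 0x3B, slot 1 ⇒ 0x1B000 (P0/RW0/US0/PS0)
  ✗ PAGE_NOT_PRESENT  [1 reads]
#3 VA=0x782000571 (r,kernel):
  lvl0: tbl 0x3B, slot 30 ⇒ 0x4B007 (P1/RW1/US1/PS0)
  lvl1: tbl 0x4B, slot 16 ⇒ 0x4F007 (P1/RW1/US1/PS0)
  lvl2: tbl 0x4F, slot 0 ⇒ 0x51007 (P1/RW1/US1/PS0)
  ⇒ phys 0x51571  [3 reads]
#4 VA=0xC0813A11 (r,kernel):
  lvl0: tbl 0x3B, slot 3 ⇒ 0x53007 (P1/RW1/US1/PS0)
  lvl1: tbl 0x53, slot 4 ⇒ 0x57007 (P1/RW1/US1/PS0)
  lvl2: tbl 0x57, slot 19 ⇒ 0x5A007 (P1/RW1/US1/PS0)
  ⇒ phys 0x5AA11  [3 reads]

Access #1 fault: NONE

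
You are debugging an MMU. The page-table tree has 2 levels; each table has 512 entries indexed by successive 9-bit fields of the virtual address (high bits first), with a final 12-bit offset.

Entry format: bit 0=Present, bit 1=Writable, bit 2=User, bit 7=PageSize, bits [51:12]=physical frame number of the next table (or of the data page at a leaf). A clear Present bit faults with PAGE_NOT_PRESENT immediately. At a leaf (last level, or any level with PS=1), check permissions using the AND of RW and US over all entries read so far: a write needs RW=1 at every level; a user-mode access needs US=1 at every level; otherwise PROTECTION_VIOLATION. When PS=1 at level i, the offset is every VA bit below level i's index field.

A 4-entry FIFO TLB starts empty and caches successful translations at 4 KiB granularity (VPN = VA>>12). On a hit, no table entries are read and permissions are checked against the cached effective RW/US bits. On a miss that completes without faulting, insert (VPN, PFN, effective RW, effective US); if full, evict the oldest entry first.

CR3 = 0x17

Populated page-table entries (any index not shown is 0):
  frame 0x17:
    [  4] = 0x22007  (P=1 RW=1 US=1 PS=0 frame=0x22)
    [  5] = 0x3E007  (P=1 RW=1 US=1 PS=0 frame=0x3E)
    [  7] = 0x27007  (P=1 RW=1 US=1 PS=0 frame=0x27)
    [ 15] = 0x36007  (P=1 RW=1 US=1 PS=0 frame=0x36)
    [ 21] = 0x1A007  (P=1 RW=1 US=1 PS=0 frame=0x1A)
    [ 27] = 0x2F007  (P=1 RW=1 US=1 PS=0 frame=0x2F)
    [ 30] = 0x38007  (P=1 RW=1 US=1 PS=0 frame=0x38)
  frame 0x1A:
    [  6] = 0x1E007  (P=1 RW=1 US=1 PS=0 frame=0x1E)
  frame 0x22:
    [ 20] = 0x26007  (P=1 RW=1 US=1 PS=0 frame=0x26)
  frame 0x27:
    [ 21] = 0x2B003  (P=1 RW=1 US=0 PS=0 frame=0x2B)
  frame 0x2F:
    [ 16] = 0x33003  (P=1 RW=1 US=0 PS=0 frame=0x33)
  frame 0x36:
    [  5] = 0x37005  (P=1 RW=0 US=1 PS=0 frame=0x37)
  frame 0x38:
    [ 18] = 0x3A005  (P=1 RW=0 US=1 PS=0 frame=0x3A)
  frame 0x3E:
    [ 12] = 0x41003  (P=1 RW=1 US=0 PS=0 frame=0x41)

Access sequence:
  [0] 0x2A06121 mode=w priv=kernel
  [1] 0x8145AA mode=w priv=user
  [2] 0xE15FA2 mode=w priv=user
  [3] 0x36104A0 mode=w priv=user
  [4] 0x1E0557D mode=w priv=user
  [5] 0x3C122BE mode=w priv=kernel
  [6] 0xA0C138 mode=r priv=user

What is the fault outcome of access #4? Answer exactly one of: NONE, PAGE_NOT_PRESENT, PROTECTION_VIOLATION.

Trace:
#0 VA=0x2A06121 (w,kernel):
  lvl0: tbl 0x17, slot 21 ⇒ 0x1A007 (P1/RW1/US1/PS0)
  lvl1: tbl 0x1A, slot 6 ⇒ 0x1E007 (P1/RW1/US1/PS0)
  ✓ 0x1E121  — 2 lookups
#1 VA=0x8145AA (w,user):
  lvl0: tbl 0x17, slot 4 ⇒ 0x22007 (P1/RW1/US1/PS0)
  lvl1: tbl 0x22, slot 20 ⇒ 0x26007 (P1/RW1/US1/PS0)
  ✓ 0x265AA  — 2 lookups
#2 VA=0xE15FA2 (w,user):
  lvl0: tbl 0x17, slot 7 ⇒ 0x27007 (P1/RW1/US1/PS0)
  lvl1: tbl 0x27, slot 21 ⇒ 0x2B003 (P1/RW1/US0/PS0)
  ✗ PROTECTION_VIOLATION  [2 reads]
#3 VA=0x36104A0 (w,user):
  lvl0: tbl 0x17, slot 27 ⇒ 0x2F007 (P1/RW1/US1/PS0)
  lvl1: tbl 0x2F, slot 16 ⇒ 0x33003 (P1/RW1/US0/PS0)
  ✗ PROTECTION_VIOLATION  [2 reads]
#4 VA=0x1E0557D (w,user):
  lvl0: tbl 0x17, slot 15 ⇒ 0x36007 (P1/RW1/US1/PS0)
  lvl1: tbl 0x36, slot 5 ⇒ 0x37005 (P1/RW0/US1/PS0)
  ✗ PROTECTION_VIOLATION  [2 reads]
#5 VA=0x3C122BE (w,kernel):
  lvl0: tbl 0x17, slot 30 ⇒ 0x38007 (P1/RW1/US1/PS0)
  lvl1: tbl 0x38, slot 18 ⇒ 0x3A005 (P1/RW0/US1/PS0)
  ✗ PROTECTION_VIOLATION  [2 reads]
#6 VA=0xA0C138 (r,user):
  lvl0: tbl 0x17, slot 5 ⇒ 0x3E007 (P1/RW1/US1/PS0)
  lvl1: tbl 0x3E, slot 12 ⇒ 0x41003 (P1/RW1/US0/PS0)
  ✗ PROTECTION_VIOLATION  [2 reads]

Access #4 fault: PROTECTION_VIOLATION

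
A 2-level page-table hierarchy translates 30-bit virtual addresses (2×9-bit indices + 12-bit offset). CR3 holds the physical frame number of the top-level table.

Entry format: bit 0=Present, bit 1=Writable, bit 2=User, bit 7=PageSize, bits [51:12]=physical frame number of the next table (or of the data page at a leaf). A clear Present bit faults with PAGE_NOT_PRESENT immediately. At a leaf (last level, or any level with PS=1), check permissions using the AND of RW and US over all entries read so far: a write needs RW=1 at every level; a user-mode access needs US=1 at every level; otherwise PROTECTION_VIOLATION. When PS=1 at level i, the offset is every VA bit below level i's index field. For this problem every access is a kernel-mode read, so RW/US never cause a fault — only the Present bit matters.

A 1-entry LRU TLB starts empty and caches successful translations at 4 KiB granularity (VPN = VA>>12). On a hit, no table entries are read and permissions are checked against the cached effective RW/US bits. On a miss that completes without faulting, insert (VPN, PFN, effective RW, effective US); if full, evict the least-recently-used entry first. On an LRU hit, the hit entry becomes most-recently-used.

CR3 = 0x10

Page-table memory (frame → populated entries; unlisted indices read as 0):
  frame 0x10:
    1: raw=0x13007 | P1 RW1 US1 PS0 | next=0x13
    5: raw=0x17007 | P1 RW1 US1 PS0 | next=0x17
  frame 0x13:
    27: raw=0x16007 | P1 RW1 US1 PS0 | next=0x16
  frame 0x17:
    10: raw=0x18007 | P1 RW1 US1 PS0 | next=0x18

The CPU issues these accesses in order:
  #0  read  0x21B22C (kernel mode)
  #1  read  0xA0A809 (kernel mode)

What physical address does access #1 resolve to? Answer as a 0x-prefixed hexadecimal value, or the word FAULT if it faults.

Per-access translation:
#0 VA=0x21B22C (r,kernel):
  L0: frame=0x10 idx=1 entry=0x13007 [P=1 RW=1 US=1 PS=0]
  L1: frame=0x13 idx=27 entry=0x16007 [P=1 RW=1 US=1 PS=0]
  ⇒ phys 0x1622C  [2 reads]
#1 VA=0xA0A809 (r,kernel):
  L0: frame=0x10 idx=5 entry=0x17007 [P=1 RW=1 US=1 PS=0]
  L1: frame=0x17 idx=10 entry=0x18007 [P=1 RW=1 US=1 PS=0]
  ⇒ phys 0x18809  [2 reads]

Access #1 PA: 0x18809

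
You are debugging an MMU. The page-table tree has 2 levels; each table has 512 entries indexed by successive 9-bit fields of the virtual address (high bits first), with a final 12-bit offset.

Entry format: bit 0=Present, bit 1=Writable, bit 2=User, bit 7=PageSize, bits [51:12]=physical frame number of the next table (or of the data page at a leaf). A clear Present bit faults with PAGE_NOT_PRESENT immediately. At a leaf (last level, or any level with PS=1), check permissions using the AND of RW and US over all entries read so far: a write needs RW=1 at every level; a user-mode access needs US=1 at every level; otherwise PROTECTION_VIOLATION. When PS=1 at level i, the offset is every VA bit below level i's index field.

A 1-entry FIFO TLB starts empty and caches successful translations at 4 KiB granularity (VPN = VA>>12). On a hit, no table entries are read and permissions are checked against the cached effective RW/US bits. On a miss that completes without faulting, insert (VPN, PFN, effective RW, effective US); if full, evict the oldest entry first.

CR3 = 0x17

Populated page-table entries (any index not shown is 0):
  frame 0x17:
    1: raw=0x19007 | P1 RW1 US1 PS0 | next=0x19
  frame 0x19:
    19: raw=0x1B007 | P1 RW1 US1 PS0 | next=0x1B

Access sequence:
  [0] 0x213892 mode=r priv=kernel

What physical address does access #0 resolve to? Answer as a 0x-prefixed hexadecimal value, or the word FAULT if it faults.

Per-access translation:
#0 VA=0x213892 (r,kernel):
  lvl0: tbl 0x17, slot 1 ⇒ 0x19007 (P1/RW1/US1/PS0)
  lvl1: tbl 0x19, slot 19 ⇒ 0x1B007 (P1/RW1/US1/PS0)
  ⇒ phys 0x1B892  [2 reads]

Access #0 PA: 0x1B892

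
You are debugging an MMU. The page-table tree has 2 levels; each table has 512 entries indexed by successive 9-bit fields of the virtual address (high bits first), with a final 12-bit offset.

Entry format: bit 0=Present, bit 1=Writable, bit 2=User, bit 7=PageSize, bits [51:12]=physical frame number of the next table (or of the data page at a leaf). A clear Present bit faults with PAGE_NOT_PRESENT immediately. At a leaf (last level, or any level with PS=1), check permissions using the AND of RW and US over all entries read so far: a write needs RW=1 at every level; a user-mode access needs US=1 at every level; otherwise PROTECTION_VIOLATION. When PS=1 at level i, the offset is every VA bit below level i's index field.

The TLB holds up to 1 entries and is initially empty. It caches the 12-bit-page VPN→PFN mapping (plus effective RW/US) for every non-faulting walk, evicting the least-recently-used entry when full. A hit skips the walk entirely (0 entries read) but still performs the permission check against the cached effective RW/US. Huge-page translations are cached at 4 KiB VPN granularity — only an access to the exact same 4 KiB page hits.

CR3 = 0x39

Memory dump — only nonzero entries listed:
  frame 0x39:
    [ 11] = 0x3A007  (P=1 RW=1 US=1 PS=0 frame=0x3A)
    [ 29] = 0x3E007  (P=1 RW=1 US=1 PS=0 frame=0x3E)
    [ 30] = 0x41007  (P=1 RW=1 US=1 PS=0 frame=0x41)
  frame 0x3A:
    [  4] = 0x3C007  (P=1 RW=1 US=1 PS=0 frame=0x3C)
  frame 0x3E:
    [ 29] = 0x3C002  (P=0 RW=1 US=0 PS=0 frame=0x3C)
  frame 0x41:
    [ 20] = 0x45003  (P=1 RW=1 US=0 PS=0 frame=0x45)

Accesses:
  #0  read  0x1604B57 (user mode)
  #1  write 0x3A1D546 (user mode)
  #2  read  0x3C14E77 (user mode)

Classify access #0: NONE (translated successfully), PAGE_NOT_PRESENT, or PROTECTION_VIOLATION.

Walk each access:
#0 VA=0x1604B57 (r,user):
  L0 @0x39[11] → 0x3A007  P=1,RW=1,US=1,PS=0
  L1 @0x3A[4] → 0x3C007  P=1,RW=1,US=1,PS=0
  ⇒ phys 0x3CB57  [2 reads]
#1 VA=0x3A1D546 (w,user):
  L0 @0x39[29] → 0x3E007  P=1,RW=1,US=1,PS=0
  L1 @0x3E[29] → 0x3C002  P=0,RW=1,US=0,PS=0
  ✗ PAGE_NOT_PRESENT  [2 reads]
#2 VA=0x3C14E77 (r,user):
  L0 @0x39[30] → 0x41007  P=1,RW=1,US=1,PS=0
  L1 @0x41[20] → 0x45003  P=1,RW=1,US=0,PS=0
  ✗ PROTECTION_VIOLATION  [2 reads]

Access #0 fault: NONE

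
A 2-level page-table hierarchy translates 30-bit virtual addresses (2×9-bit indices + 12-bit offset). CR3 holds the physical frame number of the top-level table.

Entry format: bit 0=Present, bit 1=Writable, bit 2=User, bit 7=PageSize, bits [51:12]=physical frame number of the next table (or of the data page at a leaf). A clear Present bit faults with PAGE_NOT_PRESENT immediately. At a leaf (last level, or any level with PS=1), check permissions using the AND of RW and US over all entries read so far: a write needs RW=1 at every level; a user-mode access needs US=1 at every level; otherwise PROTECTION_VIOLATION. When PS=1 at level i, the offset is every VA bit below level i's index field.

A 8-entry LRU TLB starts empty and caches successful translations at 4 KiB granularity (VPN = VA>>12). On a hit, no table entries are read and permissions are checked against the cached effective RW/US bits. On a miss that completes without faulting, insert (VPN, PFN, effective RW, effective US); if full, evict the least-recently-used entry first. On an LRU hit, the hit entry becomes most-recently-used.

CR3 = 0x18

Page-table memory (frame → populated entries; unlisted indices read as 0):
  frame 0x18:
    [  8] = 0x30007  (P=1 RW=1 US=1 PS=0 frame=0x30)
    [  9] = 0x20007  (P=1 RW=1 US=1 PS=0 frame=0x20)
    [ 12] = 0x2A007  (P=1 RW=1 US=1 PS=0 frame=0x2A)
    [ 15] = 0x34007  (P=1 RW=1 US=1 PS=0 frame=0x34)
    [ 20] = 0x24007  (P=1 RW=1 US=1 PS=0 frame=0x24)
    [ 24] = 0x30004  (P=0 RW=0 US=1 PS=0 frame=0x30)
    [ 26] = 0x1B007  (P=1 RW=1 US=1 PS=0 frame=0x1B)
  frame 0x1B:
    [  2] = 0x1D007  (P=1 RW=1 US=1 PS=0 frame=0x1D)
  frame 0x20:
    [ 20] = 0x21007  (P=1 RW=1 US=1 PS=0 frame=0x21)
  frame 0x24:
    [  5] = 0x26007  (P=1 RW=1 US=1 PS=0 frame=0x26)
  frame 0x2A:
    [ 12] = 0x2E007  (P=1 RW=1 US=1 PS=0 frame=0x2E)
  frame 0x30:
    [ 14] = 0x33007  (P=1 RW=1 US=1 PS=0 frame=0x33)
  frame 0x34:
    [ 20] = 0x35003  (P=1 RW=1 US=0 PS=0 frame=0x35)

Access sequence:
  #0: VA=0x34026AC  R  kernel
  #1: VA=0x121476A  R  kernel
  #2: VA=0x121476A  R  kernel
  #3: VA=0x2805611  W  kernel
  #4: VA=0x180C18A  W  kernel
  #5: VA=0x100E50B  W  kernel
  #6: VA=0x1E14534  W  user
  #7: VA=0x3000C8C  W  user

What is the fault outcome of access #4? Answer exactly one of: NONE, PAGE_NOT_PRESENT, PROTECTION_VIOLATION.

Per-access translation:
#0 VA=0x34026AC (r,kernel):
  [0] read 0x18 idx=26: raw=0x1B007 flags P=1 W=1 U=1 S=0
  [1] read 0x1B idx=2: raw=0x1D007 flags P=1 W=1 U=1 S=0
  ⇒ phys 0x1D6AC  [2 reads]
#1 VA=0x121476A (r,kernel):
  [0] read 0x18 idx=9: raw=0x20007 flags P=1 W=1 U=1 S=0
  [1] read 0x20 idx=20: raw=0x21007 flags P=1 W=1 U=1 S=0
  ⇒ phys 0x2176A  [2 reads]
#2 VA=0x121476A (r,kernel):
  TLB hit vpn=0x1214 → PA=0x2176A
#3 VA=0x2805611 (w,kernel):
  [0] read 0x18 idx=20: raw=0x24007 flags P=1 W=1 U=1 S=0
  [1] read 0x24 idx=5: raw=0x26007 flags P=1 W=1 U=1 S=0
  ⇒ phys 0x26611  [2 reads]
#4 VA=0x180C18A (w,kernel):
  [0] read 0x18 idx=12: raw=0x2A007 flags P=1 W=1 U=1 S=0
  [1] read 0x2A idx=12: raw=0x2E007 flags P=1 W=1 U=1 S=0
  ⇒ phys 0x2E18A  [2 reads]
#5 VA=0x100E50B (w,kernel):
  [0] read 0x18 idx=8: raw=0x30007 flags P=1 W=1 U=1 S=0
  [1] read 0x30 idx=14: raw=0x33007 flags P=1 W=1 U=1 S=0
  ⇒ phys 0x3350B  [2 reads]
#6 VA=0x1E14534 (w,user):
  [0] read 0x18 idx=15: raw=0x34007 flags P=1 W=1 U=1 S=0
  [1] read 0x34 idx=20: raw=0x35003 flags P=1 W=1 U=0 S=0
  → PROTECTION_VIOLATION  (2 entries read)
#7 VA=0x3000C8C (w,user):
  [0] read 0x18 idx=24: raw=0x30004 flags P=0 W=0 U=1 S=0
  → PAGE_NOT_PRESENT  (1 entries read)

Access #4 fault: NONE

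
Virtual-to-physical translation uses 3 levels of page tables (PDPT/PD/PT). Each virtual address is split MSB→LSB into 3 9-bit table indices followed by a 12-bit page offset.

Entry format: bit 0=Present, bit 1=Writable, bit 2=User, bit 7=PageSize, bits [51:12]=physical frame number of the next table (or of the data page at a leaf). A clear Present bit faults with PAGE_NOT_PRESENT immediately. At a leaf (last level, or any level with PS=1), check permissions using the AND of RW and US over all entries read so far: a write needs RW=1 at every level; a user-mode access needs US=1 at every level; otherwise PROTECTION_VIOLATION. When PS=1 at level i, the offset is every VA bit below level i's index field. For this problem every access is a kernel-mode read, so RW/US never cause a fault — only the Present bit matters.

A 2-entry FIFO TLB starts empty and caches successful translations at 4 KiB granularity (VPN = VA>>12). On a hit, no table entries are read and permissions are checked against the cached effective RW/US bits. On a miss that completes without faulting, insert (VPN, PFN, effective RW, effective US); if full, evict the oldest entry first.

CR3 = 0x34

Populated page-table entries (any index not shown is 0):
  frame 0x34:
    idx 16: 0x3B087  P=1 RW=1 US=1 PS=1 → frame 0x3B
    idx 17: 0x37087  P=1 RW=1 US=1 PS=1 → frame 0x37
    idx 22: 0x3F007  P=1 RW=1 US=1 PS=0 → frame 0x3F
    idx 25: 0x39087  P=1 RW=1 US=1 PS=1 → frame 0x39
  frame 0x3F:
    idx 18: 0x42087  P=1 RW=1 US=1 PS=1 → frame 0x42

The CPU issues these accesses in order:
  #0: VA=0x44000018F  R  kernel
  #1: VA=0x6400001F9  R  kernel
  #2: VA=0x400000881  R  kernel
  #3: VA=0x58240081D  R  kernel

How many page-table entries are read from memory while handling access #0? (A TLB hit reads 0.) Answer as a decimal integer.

Trace:
#0 VA=0x44000018F (r,kernel):
  L0 @0x34[17] → 0x37087  P=1,RW=1,US=1,PS=1
  ✓ 0x3718F (huge @L0)  — 1 lookups
#1 VA=0x6400001F9 (r,kernel):
  L0 @0x34[25] → 0x39087  P=1,RW=1,US=1,PS=1
  ✓ 0x391F9 (huge @L0)  — 1 lookups
#2 VA=0x400000881 (r,kernel):
  L0 @0x34[16] → 0x3B087  P=1,RW=1,US=1,PS=1
  ✓ 0x3B881 (huge @L0)  — 1 lookups
#3 VA=0x58240081D (r,kernel):
  L0 @0x34[22] → 0x3F007  P=1,RW=1,US=1,PS=0
  L1 @0x3F[18] → 0x42087  P=1,RW=1,US=1,PS=1
  ✓ 0x4281D (huge @L1)  — 2 lookups

Entries read for #0: 1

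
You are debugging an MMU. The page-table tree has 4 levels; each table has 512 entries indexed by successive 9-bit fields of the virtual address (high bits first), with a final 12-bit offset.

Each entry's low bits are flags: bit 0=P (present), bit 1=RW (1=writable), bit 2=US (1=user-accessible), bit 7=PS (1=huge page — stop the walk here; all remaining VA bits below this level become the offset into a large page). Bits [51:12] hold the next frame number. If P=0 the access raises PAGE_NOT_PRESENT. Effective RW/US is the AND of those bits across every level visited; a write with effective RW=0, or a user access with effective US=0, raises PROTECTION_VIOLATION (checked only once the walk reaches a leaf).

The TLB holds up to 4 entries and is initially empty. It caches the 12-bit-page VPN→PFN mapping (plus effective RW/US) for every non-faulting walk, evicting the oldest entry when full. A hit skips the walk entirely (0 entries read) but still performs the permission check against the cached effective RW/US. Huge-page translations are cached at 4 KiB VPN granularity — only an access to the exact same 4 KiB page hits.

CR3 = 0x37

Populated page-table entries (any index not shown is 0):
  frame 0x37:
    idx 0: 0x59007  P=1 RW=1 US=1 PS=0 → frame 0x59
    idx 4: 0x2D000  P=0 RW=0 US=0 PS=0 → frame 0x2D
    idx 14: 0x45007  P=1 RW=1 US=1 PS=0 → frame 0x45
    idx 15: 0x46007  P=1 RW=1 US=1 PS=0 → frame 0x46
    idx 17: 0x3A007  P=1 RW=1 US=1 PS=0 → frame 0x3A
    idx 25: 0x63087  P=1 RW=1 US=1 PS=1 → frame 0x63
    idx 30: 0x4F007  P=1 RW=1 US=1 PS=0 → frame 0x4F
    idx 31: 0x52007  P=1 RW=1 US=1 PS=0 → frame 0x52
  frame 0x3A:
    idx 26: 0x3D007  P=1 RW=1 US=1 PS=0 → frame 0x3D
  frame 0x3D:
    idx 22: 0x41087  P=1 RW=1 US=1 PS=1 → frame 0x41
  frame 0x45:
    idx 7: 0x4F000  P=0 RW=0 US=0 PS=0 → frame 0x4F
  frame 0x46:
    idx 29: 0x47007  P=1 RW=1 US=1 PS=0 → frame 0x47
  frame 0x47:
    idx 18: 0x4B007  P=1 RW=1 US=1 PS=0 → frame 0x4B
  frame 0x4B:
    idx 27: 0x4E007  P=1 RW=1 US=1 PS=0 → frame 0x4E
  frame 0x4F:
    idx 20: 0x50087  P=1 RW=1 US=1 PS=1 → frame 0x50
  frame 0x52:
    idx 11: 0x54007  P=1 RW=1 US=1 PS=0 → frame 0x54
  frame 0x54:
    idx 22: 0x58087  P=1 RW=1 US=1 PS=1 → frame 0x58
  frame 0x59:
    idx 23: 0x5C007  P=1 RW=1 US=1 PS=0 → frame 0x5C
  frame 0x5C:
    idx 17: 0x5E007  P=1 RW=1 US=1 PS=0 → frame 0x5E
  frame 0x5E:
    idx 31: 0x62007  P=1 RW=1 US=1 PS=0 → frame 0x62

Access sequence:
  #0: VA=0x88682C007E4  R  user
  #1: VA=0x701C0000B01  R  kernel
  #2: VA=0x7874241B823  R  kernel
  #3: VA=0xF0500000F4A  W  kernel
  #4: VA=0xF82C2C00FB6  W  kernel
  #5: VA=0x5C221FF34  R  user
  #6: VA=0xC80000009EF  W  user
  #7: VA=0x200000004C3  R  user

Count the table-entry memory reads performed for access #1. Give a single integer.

Trace:
#0 VA=0x88682C007E4 (r,user):
  L0 @0x37[17] → 0x3A007  P=1,RW=1,US=1,PS=0
  L1 @0x3A[26] → 0x3D007  P=1,RW=1,US=1,PS=0
  L2 @0x3D[22] → 0x41087  P=1,RW=1,US=1,PS=1
  ✓ 0x417E4 (huge @L2)  — 3 lookups
#1 VA=0x701C0000B01 (r,kernel):
  L0 @0x37[14] → 0x45007  P=1,RW=1,US=1,PS=0
  L1 @0x45[7] → 0x4F000  P=0,RW=0,US=0,PS=0
  ⇒ fault: PAGE_NOT_PRESENT  — 2 lookups
#2 VA=0x7874241B823 (r,kernel):
  L0 @0x37[15] → 0x46007  P=1,RW=1,US=1,PS=0
  L1 @0x46[29] → 0x47007  P=1,RW=1,US=1,PS=0
  L2 @0x47[18] → 0x4B007  P=1,RW=1,US=1,PS=0
  L3 @0x4B[27] → 0x4E007  P=1,RW=1,US=1,PS=0
  ✓ 0x4E823  — 4 lookups
#3 VA=0xF0500000F4A (w,kernel):
  L0 @0x37[30] → 0x4F007  P=1,RW=1,US=1,PS=0
  L1 @0x4F[20] → 0x50087  P=1,RW=1,US=1,PS=1
  ✓ 0x50F4A (huge @L1)  — 2 lookups
#4 VA=0xF82C2C00FB6 (w,kernel):
  L0 @0x37[31] → 0x52007  P=1,RW=1,US=1,PS=0
  L1 @0x52[11] → 0x54007  P=1,RW=1,US=1,PS=0
  L2 @0x54[22] → 0x58087  P=1,RW=1,US=1,PS=1
  ✓ 0x58FB6 (huge @L2)  — 3 lookups
#5 VA=0x5C221FF34 (r,user):
  L0 @0x37[0] → 0x59007  P=1,RW=1,US=1,PS=0
  L1 @0x59[23] → 0x5C007  P=1,RW=1,US=1,PS=0
  L2 @0x5C[17] → 0x5E007  P=1,RW=1,US=1,PS=0
  L3 @0x5E[31] → 0x62007  P=1,RW=1,US=1,PS=0
  ✓ 0x62F34  — 4 lookups
#6 VA=0xC80000009EF (w,user):
  L0 @0x37[25] → 0x63087  P=1,RW=1,US=1,PS=1
  ✓ 0x639EF (huge @L0)  — 1 lookups
#7 VA=0x200000004C3 (r,user):
  L0 @0x37[4] → 0x2D000  P=0,RW=0,US=0,PS=0
  ⇒ fault: PAGE_NOT_PRESENT  — 1 lookups

Entries read for #1: 2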